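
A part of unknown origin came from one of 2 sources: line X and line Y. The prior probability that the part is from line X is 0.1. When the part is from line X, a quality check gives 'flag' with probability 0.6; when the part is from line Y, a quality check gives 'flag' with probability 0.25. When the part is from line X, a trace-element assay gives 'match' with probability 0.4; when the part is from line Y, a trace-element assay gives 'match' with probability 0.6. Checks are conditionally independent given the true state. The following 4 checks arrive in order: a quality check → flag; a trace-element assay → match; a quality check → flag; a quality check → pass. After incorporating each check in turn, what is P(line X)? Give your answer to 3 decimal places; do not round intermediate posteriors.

Each posterior becomes the prior for the next update.
After a quality check='flag': P(line X) = 0.6·0.1000 / (0.6·0.1000 + 0.25·0.9000) ≈ 0.2105
After a trace-element assay='match': P(line X) = 0.4·0.2105 / (0.4·0.2105 + 0.6·0.7895) ≈ 0.1509
After a quality check='flag': P(line X) = 0.6·0.1509 / (0.6·0.1509 + 0.25·0.8491) ≈ 0.2991
After a quality check='pass': P(line X) = 0.4·0.2991 / (0.4·0.2991 + 0.75·0.7009) ≈ 0.1854

0.185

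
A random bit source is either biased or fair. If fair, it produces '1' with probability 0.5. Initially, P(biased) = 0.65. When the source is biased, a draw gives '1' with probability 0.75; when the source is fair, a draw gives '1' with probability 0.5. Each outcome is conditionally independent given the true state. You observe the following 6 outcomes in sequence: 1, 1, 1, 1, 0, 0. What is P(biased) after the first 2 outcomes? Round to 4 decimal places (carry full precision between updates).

After '1': P(biased) = 0.75·0.6500 / (0.75·0.6500 + 0.5·0.3500) ≈ 0.7358
After '1': P(biased) = 0.75·0.7358 / (0.75·0.7358 + 0.5·0.2642) ≈ 0.8069

0.8069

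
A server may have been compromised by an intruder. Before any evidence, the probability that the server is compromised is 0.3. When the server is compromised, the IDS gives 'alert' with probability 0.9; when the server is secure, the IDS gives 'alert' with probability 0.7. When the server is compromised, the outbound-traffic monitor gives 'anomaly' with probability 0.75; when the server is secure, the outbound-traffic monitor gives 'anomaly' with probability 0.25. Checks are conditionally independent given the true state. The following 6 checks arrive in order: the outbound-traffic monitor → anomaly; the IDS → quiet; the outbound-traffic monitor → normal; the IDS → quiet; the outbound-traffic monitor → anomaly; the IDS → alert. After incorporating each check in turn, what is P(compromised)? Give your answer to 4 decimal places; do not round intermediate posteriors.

0.1552

Apply Bayes' rule sequentially, carrying P(compromised) forward.
After the outbound-traffic monitor='anomaly': P(compromised) = 0.75·0.3000 / (0.75·0.3000 + 0.25·0.7000) ≈ 0.5625
After the IDS='quiet': P(compromised) = 0.1·0.5625 / (0.1·0.5625 + 0.3·0.4375) ≈ 0.3000
After the outbound-traffic monitor='normal': P(compromised) = 0.25·0.3000 / (0.25·0.3000 + 0.75·0.7000) ≈ 0.1250
After the IDS='quiet': P(compromised) = 0.1·0.1250 / (0.1·0.1250 + 0.3·0.8750) ≈ 0.0455
After the outbound-traffic monitor='anomaly': P(compromised) = 0.75·0.0455 / (0.75·0.0455 + 0.25·0.9545) ≈ 0.1250
After the IDS='alert': P(compromised) = 0.9·0.1250 / (0.9·0.1250 + 0.7·0.8750) ≈ 0.1552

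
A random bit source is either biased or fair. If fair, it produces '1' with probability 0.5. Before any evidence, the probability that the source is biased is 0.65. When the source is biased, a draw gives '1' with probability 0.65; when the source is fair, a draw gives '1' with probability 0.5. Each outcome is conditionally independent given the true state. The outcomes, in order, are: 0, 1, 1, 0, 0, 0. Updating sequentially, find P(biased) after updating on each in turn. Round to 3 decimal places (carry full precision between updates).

Each posterior becomes the prior for the next update.
After '0': P(biased) = 0.35·0.6500 / (0.35·0.6500 + 0.5·0.3500) ≈ 0.5652
After '1': P(biased) = 0.65·0.5652 / (0.65·0.5652 + 0.5·0.4348) ≈ 0.6283
After '1': P(biased) = 0.65·0.6283 / (0.65·0.6283 + 0.5·0.3717) ≈ 0.6872
After '0': P(biased) = 0.35·0.6872 / (0.35·0.6872 + 0.5·0.3128) ≈ 0.6060
After '0': P(biased) = 0.35·0.6060 / (0.35·0.6060 + 0.5·0.3940) ≈ 0.5184
After '0': P(biased) = 0.35·0.5184 / (0.35·0.5184 + 0.5·0.4816) ≈ 0.4297

0.430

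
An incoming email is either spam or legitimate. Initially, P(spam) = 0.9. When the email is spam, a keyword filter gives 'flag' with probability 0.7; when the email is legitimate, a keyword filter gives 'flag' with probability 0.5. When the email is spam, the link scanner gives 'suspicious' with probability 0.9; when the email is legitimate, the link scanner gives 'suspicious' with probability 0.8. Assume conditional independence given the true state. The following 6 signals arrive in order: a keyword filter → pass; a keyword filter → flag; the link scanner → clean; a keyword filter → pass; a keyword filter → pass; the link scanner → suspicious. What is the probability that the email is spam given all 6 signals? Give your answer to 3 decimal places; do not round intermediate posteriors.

0.605

After a keyword filter='pass': P(spam) = 0.3·0.9000 / (0.3·0.9000 + 0.5·0.1000) ≈ 0.8438
After a keyword filter='flag': P(spam) = 0.7·0.8438 / (0.7·0.8438 + 0.5·0.1562) ≈ 0.8832
After the link scanner='clean': P(spam) = 0.1·0.8832 / (0.1·0.8832 + 0.2·0.1168) ≈ 0.7908
After a keyword filter='pass': P(spam) = 0.3·0.7908 / (0.3·0.7908 + 0.5·0.2092) ≈ 0.6940
After a keyword filter='pass': P(spam) = 0.3·0.6940 / (0.3·0.6940 + 0.5·0.3060) ≈ 0.5764
After the link scanner='suspicious': P(spam) = 0.9·0.5764 / (0.9·0.5764 + 0.8·0.4236) ≈ 0.6049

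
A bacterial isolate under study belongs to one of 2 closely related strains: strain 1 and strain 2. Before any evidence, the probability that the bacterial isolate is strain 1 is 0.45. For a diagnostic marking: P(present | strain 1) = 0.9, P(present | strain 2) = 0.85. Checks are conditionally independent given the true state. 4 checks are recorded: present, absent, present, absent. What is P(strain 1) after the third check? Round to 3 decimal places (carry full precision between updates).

0.379

After 'present': P(strain 1) = 0.9·0.4500 / (0.9·0.4500 + 0.85·0.5500) ≈ 0.4642
After 'absent': P(strain 1) = 0.1·0.4642 / (0.1·0.4642 + 0.15·0.5358) ≈ 0.3661
After 'present': P(strain 1) = 0.9·0.3661 / (0.9·0.3661 + 0.85·0.6339) ≈ 0.3795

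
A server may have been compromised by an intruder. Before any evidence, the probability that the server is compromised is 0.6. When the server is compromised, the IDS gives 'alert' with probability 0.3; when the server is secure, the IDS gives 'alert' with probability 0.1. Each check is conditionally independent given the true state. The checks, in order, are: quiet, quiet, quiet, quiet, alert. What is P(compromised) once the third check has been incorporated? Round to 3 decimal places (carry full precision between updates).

0.414

After 'quiet': P(compromised) = 0.7·0.6000 / (0.7·0.6000 + 0.9·0.4000) ≈ 0.5385
After 'quiet': P(compromised) = 0.7·0.5385 / (0.7·0.5385 + 0.9·0.4615) ≈ 0.4757
After 'quiet': P(compromised) = 0.7·0.4757 / (0.7·0.4757 + 0.9·0.5243) ≈ 0.4138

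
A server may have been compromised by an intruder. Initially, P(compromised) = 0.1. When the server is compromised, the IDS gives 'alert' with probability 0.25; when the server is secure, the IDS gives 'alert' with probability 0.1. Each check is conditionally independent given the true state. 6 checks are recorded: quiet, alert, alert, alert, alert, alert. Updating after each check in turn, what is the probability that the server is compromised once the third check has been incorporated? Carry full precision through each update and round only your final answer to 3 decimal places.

0.367

After 'quiet': P(compromised) = 0.75·0.1000 / (0.75·0.1000 + 0.9·0.9000) ≈ 0.0847
After 'alert': P(compromised) = 0.25·0.0847 / (0.25·0.0847 + 0.1·0.9153) ≈ 0.1880
After 'alert': P(compromised) = 0.25·0.1880 / (0.25·0.1880 + 0.1·0.8120) ≈ 0.3666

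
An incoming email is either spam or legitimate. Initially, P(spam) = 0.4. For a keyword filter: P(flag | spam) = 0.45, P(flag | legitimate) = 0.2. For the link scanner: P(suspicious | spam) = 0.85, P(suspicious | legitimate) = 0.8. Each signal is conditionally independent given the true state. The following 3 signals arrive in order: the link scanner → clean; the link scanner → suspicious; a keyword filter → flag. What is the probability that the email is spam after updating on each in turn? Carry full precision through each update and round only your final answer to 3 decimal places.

After the link scanner='clean': P(spam) = 0.15·0.4000 / (0.15·0.4000 + 0.2·0.6000) ≈ 0.3333
After the link scanner='suspicious': P(spam) = 0.85·0.3333 / (0.85·0.3333 + 0.8·0.6667) ≈ 0.3469
After a keyword filter='flag': P(spam) = 0.45·0.3469 / (0.45·0.3469 + 0.2·0.6531) ≈ 0.5445

0.544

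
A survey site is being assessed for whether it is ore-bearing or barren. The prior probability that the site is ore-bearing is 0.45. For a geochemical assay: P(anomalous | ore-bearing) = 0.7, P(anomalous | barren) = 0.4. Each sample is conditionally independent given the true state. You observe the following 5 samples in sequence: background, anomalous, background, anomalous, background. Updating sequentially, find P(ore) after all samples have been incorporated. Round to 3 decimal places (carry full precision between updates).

After 'background': P(ore) = 0.3·0.4500 / (0.3·0.4500 + 0.6·0.5500) ≈ 0.2903
After 'anomalous': P(ore) = 0.7·0.2903 / (0.7·0.2903 + 0.4·0.7097) ≈ 0.4172
After 'background': P(ore) = 0.3·0.4172 / (0.3·0.4172 + 0.6·0.5828) ≈ 0.2636
After 'anomalous': P(ore) = 0.7·0.2636 / (0.7·0.2636 + 0.4·0.7364) ≈ 0.3852
After 'background': P(ore) = 0.3·0.3852 / (0.3·0.3852 + 0.6·0.6148) ≈ 0.2385

0.239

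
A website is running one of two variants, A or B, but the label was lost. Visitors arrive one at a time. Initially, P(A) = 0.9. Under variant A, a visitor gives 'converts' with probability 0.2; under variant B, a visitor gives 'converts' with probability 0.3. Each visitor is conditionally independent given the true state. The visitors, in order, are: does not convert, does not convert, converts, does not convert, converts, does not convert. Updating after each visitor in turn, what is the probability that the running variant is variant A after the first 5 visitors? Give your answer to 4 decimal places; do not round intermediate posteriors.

After 'does not convert': P(A) = 0.8·0.9000 / (0.8·0.9000 + 0.7·0.1000) ≈ 0.9114
After 'does not convert': P(A) = 0.8·0.9114 / (0.8·0.9114 + 0.7·0.0886) ≈ 0.9216
After 'converts': P(A) = 0.2·0.9216 / (0.2·0.9216 + 0.3·0.0784) ≈ 0.8868
After 'does not convert': P(A) = 0.8·0.8868 / (0.8·0.8868 + 0.7·0.1132) ≈ 0.8996
After 'converts': P(A) = 0.2·0.8996 / (0.2·0.8996 + 0.3·0.1004) ≈ 0.8565

0.8565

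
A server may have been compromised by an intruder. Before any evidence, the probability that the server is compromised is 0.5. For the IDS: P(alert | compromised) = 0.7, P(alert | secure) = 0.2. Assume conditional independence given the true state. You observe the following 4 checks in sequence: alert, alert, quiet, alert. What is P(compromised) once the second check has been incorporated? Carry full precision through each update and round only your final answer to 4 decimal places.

Apply Bayes' rule sequentially, carrying P(compromised) forward.
After 'alert': P(compromised) = 0.7·0.5000 / (0.7·0.5000 + 0.2·0.5000) ≈ 0.7778
After 'alert': P(compromised) = 0.7·0.7778 / (0.7·0.7778 + 0.2·0.2222) ≈ 0.9245

0.9245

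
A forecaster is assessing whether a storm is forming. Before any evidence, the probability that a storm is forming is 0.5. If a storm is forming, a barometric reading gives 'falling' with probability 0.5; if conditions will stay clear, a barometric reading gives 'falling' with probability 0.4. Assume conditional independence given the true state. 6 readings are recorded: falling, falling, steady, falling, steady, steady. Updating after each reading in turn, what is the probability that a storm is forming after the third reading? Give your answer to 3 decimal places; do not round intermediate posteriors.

0.566

After 'falling': P(storm) = 0.5·0.5000 / (0.5·0.5000 + 0.4·0.5000) ≈ 0.5556
After 'falling': P(storm) = 0.5·0.5556 / (0.5·0.5556 + 0.4·0.4444) ≈ 0.6098
After 'steady': P(storm) = 0.5·0.6098 / (0.5·0.6098 + 0.6·0.3902) ≈ 0.5656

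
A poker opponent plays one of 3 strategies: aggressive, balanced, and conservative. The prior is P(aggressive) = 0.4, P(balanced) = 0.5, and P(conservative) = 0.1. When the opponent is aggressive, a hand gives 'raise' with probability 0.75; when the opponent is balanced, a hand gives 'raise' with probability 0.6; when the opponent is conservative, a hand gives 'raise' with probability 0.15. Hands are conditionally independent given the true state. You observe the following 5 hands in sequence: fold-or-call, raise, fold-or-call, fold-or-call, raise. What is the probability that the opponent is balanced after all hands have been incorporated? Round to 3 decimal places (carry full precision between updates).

After 'fold-or-call': normaliser = 0.25·0.4000 + 0.4·0.5000 + 0.85·0.1000; P(aggressive) ≈ 0.2597, P(balanced) ≈ 0.5195, P(conservative) ≈ 0.2208
After 'raise': normaliser = 0.75·0.2597 + 0.6·0.5195 + 0.15·0.2208; P(aggressive) ≈ 0.3610, P(balanced) ≈ 0.5776, P(conservative) ≈ 0.0614
After 'fold-or-call': normaliser = 0.25·0.3610 + 0.4·0.5776 + 0.85·0.0614; P(aggressive) ≈ 0.2417, P(balanced) ≈ 0.6187, P(conservative) ≈ 0.1397
After 'fold-or-call': normaliser = 0.25·0.2417 + 0.4·0.6187 + 0.85·0.1397; P(aggressive) ≈ 0.1416, P(balanced) ≈ 0.5801, P(conservative) ≈ 0.2783
After 'raise': normaliser = 0.75·0.1416 + 0.6·0.5801 + 0.15·0.2783; P(aggressive) ≈ 0.2141, P(balanced) ≈ 0.7017, P(conservative) ≈ 0.0842

0.702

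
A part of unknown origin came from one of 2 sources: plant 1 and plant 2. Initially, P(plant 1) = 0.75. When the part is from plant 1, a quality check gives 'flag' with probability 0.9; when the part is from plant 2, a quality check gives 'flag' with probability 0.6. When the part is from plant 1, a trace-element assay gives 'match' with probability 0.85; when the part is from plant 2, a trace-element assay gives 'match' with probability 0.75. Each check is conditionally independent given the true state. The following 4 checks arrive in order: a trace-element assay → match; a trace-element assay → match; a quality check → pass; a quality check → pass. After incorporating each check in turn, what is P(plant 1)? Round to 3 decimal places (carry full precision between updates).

Apply Bayes' rule sequentially, carrying P(plant 1) forward.
After a trace-element assay='match': P(plant 1) = 0.85·0.7500 / (0.85·0.7500 + 0.75·0.2500) ≈ 0.7727
After a trace-element assay='match': P(plant 1) = 0.85·0.7727 / (0.85·0.7727 + 0.75·0.2273) ≈ 0.7940
After a quality check='pass': P(plant 1) = 0.1·0.7940 / (0.1·0.7940 + 0.4·0.2060) ≈ 0.4907
After a quality check='pass': P(plant 1) = 0.1·0.4907 / (0.1·0.4907 + 0.4·0.5093) ≈ 0.1941

0.194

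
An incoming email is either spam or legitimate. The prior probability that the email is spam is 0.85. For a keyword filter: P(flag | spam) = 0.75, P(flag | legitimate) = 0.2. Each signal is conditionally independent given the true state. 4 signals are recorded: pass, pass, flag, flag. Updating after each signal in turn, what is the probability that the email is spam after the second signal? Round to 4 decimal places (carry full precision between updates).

0.3562

Apply Bayes' rule sequentially, carrying P(spam) forward.
After 'pass': P(spam) = 0.25·0.8500 / (0.25·0.8500 + 0.8·0.1500) ≈ 0.6391
After 'pass': P(spam) = 0.25·0.6391 / (0.25·0.6391 + 0.8·0.3609) ≈ 0.3562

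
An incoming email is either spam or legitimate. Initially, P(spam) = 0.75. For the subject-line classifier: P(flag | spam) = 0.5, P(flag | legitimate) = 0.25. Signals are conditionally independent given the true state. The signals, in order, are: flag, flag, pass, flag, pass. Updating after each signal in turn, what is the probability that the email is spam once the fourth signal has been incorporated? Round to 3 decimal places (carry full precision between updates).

0.941

After 'flag': P(spam) = 0.5·0.7500 / (0.5·0.7500 + 0.25·0.2500) ≈ 0.8571
After 'flag': P(spam) = 0.5·0.8571 / (0.5·0.8571 + 0.25·0.1429) ≈ 0.9231
After 'pass': P(spam) = 0.5·0.9231 / (0.5·0.9231 + 0.75·0.0769) ≈ 0.8889
After 'flag': P(spam) = 0.5·0.8889 / (0.5·0.8889 + 0.25·0.1111) ≈ 0.9412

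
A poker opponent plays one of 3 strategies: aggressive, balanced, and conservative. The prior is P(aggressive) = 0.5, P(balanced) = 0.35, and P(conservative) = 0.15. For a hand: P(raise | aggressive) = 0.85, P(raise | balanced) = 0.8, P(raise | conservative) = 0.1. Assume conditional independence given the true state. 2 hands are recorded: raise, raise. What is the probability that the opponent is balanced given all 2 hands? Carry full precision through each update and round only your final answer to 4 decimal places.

0.3818

After 'raise': normaliser = 0.85·0.5000 + 0.8·0.3500 + 0.1·0.1500; P(aggressive) ≈ 0.5903, P(balanced) ≈ 0.3889, P(conservative) ≈ 0.0208
After 'raise': normaliser = 0.85·0.5903 + 0.8·0.3889 + 0.1·0.0208; P(aggressive) ≈ 0.6157, P(balanced) ≈ 0.3818, P(conservative) ≈ 0.0026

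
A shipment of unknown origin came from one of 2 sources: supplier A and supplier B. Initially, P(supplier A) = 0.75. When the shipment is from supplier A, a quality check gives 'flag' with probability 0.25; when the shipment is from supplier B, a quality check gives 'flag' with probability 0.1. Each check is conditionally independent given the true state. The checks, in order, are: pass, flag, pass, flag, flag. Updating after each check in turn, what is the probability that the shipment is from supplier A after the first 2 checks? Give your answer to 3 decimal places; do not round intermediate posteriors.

0.862

After 'pass': P(supplier A) = 0.75·0.7500 / (0.75·0.7500 + 0.9·0.2500) ≈ 0.7143
After 'flag': P(supplier A) = 0.25·0.7143 / (0.25·0.7143 + 0.1·0.2857) ≈ 0.8621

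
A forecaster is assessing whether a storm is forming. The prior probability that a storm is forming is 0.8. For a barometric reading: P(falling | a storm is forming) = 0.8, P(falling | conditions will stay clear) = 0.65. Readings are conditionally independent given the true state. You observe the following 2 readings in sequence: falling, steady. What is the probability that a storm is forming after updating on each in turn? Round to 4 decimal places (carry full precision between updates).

After 'falling': P(storm) = 0.8·0.8000 / (0.8·0.8000 + 0.65·0.2000) ≈ 0.8312
After 'steady': P(storm) = 0.2·0.8312 / (0.2·0.8312 + 0.35·0.1688) ≈ 0.7378

0.7378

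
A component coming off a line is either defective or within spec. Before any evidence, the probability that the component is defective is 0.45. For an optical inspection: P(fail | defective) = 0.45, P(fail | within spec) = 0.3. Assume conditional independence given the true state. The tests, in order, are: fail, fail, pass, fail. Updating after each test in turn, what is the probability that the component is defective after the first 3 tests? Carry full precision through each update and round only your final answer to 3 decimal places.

After 'fail': P(defective) = 0.45·0.4500 / (0.45·0.4500 + 0.3·0.5500) ≈ 0.5510
After 'fail': P(defective) = 0.45·0.5510 / (0.45·0.5510 + 0.3·0.4490) ≈ 0.6480
After 'pass': P(defective) = 0.55·0.6480 / (0.55·0.6480 + 0.7·0.3520) ≈ 0.5912

0.591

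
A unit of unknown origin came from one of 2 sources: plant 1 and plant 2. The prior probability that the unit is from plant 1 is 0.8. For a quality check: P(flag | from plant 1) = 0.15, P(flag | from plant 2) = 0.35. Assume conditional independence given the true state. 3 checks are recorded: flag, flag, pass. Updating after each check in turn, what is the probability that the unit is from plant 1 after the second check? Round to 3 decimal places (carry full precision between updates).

0.424

After 'flag': P(plant 1) = 0.15·0.8000 / (0.15·0.8000 + 0.35·0.2000) ≈ 0.6316
After 'flag': P(plant 1) = 0.15·0.6316 / (0.15·0.6316 + 0.35·0.3684) ≈ 0.4235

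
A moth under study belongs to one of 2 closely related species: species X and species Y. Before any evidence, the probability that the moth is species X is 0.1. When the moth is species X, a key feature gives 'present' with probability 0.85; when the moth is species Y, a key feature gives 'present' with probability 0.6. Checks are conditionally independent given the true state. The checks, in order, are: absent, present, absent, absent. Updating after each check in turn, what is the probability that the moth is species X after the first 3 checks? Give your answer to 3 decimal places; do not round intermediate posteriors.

0.022

After 'absent': P(species X) = 0.15·0.1000 / (0.15·0.1000 + 0.4·0.9000) ≈ 0.0400
After 'present': P(species X) = 0.85·0.0400 / (0.85·0.0400 + 0.6·0.9600) ≈ 0.0557
After 'absent': P(species X) = 0.15·0.0557 / (0.15·0.0557 + 0.4·0.9443) ≈ 0.0217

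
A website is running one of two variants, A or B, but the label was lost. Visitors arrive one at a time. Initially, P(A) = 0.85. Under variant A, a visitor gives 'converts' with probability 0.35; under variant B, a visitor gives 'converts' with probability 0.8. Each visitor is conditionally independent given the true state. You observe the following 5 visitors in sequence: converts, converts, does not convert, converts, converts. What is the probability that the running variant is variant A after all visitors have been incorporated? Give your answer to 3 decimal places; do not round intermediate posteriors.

0.403

After 'converts': P(A) = 0.35·0.8500 / (0.35·0.8500 + 0.8·0.1500) ≈ 0.7126
After 'converts': P(A) = 0.35·0.7126 / (0.35·0.7126 + 0.8·0.2874) ≈ 0.5203
After 'does not convert': P(A) = 0.65·0.5203 / (0.65·0.5203 + 0.2·0.4797) ≈ 0.7790
After 'converts': P(A) = 0.35·0.7790 / (0.35·0.7790 + 0.8·0.2210) ≈ 0.6066
After 'converts': P(A) = 0.35·0.6066 / (0.35·0.6066 + 0.8·0.3934) ≈ 0.4029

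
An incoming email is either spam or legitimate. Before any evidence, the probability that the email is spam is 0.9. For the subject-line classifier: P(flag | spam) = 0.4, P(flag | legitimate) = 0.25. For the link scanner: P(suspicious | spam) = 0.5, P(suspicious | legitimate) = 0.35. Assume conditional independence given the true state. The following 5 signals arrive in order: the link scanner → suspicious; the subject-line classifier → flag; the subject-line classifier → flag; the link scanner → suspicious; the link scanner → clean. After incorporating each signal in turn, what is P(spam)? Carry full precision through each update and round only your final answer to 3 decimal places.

Each posterior becomes the prior for the next update.
After the link scanner='suspicious': P(spam) = 0.5·0.9000 / (0.5·0.9000 + 0.35·0.1000) ≈ 0.9278
After the subject-line classifier='flag': P(spam) = 0.4·0.9278 / (0.4·0.9278 + 0.25·0.0722) ≈ 0.9536
After the subject-line classifier='flag': P(spam) = 0.4·0.9536 / (0.4·0.9536 + 0.25·0.0464) ≈ 0.9705
After the link scanner='suspicious': P(spam) = 0.5·0.9705 / (0.5·0.9705 + 0.35·0.0295) ≈ 0.9792
After the link scanner='clean': P(spam) = 0.5·0.9792 / (0.5·0.9792 + 0.65·0.0208) ≈ 0.9731

0.973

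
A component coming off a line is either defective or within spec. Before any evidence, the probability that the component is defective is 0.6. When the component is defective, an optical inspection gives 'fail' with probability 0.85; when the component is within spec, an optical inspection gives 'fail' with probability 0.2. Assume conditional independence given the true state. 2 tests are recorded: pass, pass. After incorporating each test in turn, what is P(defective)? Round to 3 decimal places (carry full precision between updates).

0.050

After 'pass': P(defective) = 0.15·0.6000 / (0.15·0.6000 + 0.8·0.4000) ≈ 0.2195
After 'pass': P(defective) = 0.15·0.2195 / (0.15·0.2195 + 0.8·0.7805) ≈ 0.0501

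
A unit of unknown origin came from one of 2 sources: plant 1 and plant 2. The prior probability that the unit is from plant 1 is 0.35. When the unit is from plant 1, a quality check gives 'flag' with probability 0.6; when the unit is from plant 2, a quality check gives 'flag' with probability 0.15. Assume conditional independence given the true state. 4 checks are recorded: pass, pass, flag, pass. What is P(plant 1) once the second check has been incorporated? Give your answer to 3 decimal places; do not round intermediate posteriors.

0.107

After 'pass': P(plant 1) = 0.4·0.3500 / (0.4·0.3500 + 0.85·0.6500) ≈ 0.2022
After 'pass': P(plant 1) = 0.4·0.2022 / (0.4·0.2022 + 0.85·0.7978) ≈ 0.1065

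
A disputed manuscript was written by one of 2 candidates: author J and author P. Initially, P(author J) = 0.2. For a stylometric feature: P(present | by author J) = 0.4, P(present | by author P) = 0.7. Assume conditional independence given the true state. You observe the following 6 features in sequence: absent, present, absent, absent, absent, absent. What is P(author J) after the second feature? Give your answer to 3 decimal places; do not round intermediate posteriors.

0.222

After 'absent': P(author J) = 0.6·0.2000 / (0.6·0.2000 + 0.3·0.8000) ≈ 0.3333
After 'present': P(author J) = 0.4·0.3333 / (0.4·0.3333 + 0.7·0.6667) ≈ 0.2222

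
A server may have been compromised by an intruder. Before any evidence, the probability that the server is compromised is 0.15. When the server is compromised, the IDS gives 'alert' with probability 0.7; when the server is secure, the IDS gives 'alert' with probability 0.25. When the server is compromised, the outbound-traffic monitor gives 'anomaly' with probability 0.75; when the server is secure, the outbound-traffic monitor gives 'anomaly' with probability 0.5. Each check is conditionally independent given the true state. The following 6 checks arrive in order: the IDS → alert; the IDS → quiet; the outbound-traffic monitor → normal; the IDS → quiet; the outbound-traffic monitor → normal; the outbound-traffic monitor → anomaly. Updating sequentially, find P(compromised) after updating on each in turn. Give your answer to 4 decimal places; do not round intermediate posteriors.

0.0288

After the IDS='alert': P(compromised) = 0.7·0.1500 / (0.7·0.1500 + 0.25·0.8500) ≈ 0.3307
After the IDS='quiet': P(compromised) = 0.3·0.3307 / (0.3·0.3307 + 0.75·0.6693) ≈ 0.1650
After the outbound-traffic monitor='normal': P(compromised) = 0.25·0.1650 / (0.25·0.1650 + 0.5·0.8350) ≈ 0.0899
After the IDS='quiet': P(compromised) = 0.3·0.0899 / (0.3·0.0899 + 0.75·0.9101) ≈ 0.0380
After the outbound-traffic monitor='normal': P(compromised) = 0.25·0.0380 / (0.25·0.0380 + 0.5·0.9620) ≈ 0.0194
After the outbound-traffic monitor='anomaly': P(compromised) = 0.75·0.0194 / (0.75·0.0194 + 0.5·0.9806) ≈ 0.0288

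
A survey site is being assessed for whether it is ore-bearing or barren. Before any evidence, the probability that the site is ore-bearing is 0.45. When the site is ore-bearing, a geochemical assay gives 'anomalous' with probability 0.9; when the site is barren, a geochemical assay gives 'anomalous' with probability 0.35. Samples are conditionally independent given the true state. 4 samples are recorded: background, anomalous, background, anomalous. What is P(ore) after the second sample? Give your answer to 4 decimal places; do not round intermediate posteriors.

0.2445

After 'background': P(ore) = 0.1·0.4500 / (0.1·0.4500 + 0.65·0.5500) ≈ 0.1118
After 'anomalous': P(ore) = 0.9·0.1118 / (0.9·0.1118 + 0.35·0.8882) ≈ 0.2445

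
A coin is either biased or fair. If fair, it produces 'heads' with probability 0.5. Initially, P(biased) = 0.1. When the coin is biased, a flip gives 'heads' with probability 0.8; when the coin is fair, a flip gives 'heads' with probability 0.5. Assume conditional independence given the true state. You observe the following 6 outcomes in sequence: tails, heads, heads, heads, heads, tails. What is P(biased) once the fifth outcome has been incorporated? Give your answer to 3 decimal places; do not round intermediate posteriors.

After 'tails': P(biased) = 0.2·0.1000 / (0.2·0.1000 + 0.5·0.9000) ≈ 0.0426
After 'heads': P(biased) = 0.8·0.0426 / (0.8·0.0426 + 0.5·0.9574) ≈ 0.0664
After 'heads': P(biased) = 0.8·0.0664 / (0.8·0.0664 + 0.5·0.9336) ≈ 0.1022
After 'heads': P(biased) = 0.8·0.1022 / (0.8·0.1022 + 0.5·0.8978) ≈ 0.1540
After 'heads': P(biased) = 0.8·0.1540 / (0.8·0.1540 + 0.5·0.8460) ≈ 0.2256

0.226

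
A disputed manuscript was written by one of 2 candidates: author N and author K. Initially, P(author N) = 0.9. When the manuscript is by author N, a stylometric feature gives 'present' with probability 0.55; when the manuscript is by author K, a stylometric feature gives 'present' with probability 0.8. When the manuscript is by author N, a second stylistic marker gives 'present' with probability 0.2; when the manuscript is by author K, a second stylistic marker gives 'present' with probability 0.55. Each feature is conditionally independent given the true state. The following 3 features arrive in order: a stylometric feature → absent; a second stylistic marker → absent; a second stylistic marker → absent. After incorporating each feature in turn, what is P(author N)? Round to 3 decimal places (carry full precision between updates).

0.985

After a stylometric feature='absent': P(author N) = 0.45·0.9000 / (0.45·0.9000 + 0.2·0.1000) ≈ 0.9529
After a second stylistic marker='absent': P(author N) = 0.8·0.9529 / (0.8·0.9529 + 0.45·0.0471) ≈ 0.9730
After a second stylistic marker='absent': P(author N) = 0.8·0.9730 / (0.8·0.9730 + 0.45·0.0270) ≈ 0.9846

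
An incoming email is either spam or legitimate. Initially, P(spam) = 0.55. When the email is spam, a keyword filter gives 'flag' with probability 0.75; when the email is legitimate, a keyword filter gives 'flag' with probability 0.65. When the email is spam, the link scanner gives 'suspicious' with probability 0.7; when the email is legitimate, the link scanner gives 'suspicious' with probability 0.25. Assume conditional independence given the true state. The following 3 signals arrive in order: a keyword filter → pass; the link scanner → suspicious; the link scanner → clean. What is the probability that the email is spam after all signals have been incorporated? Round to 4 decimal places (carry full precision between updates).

After a keyword filter='pass': P(spam) = 0.25·0.5500 / (0.25·0.5500 + 0.35·0.4500) ≈ 0.4661
After the link scanner='suspicious': P(spam) = 0.7·0.4661 / (0.7·0.4661 + 0.25·0.5339) ≈ 0.7097
After the link scanner='clean': P(spam) = 0.3·0.7097 / (0.3·0.7097 + 0.75·0.2903) ≈ 0.4944

0.4944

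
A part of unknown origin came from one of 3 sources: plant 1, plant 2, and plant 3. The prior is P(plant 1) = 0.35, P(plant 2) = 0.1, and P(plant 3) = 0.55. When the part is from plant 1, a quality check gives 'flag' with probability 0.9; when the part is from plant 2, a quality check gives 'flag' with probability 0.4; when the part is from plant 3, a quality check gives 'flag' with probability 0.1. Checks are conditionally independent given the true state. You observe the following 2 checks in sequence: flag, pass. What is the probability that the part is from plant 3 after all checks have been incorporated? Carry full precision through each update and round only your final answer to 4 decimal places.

0.4714

After 'flag': normaliser = 0.9·0.3500 + 0.4·0.1000 + 0.1·0.5500; P(plant 1) ≈ 0.7683, P(plant 2) ≈ 0.0976, P(plant 3) ≈ 0.1341
After 'pass': normaliser = 0.1·0.7683 + 0.6·0.0976 + 0.9·0.1341; P(plant 1) ≈ 0.3000, P(plant 2) ≈ 0.2286, P(plant 3) ≈ 0.4714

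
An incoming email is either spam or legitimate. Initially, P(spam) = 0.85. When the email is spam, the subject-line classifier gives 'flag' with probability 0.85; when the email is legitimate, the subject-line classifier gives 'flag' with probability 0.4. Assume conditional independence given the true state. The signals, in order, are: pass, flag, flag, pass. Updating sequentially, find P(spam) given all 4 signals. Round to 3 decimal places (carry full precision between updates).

After 'pass': P(spam) = 0.15·0.8500 / (0.15·0.8500 + 0.6·0.1500) ≈ 0.5862
After 'flag': P(spam) = 0.85·0.5862 / (0.85·0.5862 + 0.4·0.4138) ≈ 0.7506
After 'flag': P(spam) = 0.85·0.7506 / (0.85·0.7506 + 0.4·0.2494) ≈ 0.8648
After 'pass': P(spam) = 0.15·0.8648 / (0.15·0.8648 + 0.6·0.1352) ≈ 0.6153

0.615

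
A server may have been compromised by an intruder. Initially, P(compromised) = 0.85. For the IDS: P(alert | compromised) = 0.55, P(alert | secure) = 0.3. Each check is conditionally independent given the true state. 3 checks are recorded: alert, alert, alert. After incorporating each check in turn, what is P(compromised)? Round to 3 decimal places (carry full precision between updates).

0.972

Each posterior becomes the prior for the next update.
After 'alert': P(compromised) = 0.55·0.8500 / (0.55·0.8500 + 0.3·0.1500) ≈ 0.9122
After 'alert': P(compromised) = 0.55·0.9122 / (0.55·0.9122 + 0.3·0.0878) ≈ 0.9501
After 'alert': P(compromised) = 0.55·0.9501 / (0.55·0.9501 + 0.3·0.0499) ≈ 0.9722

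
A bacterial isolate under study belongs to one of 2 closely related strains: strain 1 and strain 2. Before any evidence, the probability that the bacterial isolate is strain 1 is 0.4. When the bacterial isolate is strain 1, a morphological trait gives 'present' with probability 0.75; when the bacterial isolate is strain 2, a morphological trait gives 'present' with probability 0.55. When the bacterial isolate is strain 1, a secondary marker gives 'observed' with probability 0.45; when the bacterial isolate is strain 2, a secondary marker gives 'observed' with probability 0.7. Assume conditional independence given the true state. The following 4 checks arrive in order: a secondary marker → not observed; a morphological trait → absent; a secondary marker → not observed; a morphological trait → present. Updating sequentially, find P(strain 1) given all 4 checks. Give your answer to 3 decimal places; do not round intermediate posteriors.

0.629

After a secondary marker='not observed': P(strain 1) = 0.55·0.4000 / (0.55·0.4000 + 0.3·0.6000) ≈ 0.5500
After a morphological trait='absent': P(strain 1) = 0.25·0.5500 / (0.25·0.5500 + 0.45·0.4500) ≈ 0.4044
After a secondary marker='not observed': P(strain 1) = 0.55·0.4044 / (0.55·0.4044 + 0.3·0.5956) ≈ 0.5545
After a morphological trait='present': P(strain 1) = 0.75·0.5545 / (0.75·0.5545 + 0.55·0.4455) ≈ 0.6293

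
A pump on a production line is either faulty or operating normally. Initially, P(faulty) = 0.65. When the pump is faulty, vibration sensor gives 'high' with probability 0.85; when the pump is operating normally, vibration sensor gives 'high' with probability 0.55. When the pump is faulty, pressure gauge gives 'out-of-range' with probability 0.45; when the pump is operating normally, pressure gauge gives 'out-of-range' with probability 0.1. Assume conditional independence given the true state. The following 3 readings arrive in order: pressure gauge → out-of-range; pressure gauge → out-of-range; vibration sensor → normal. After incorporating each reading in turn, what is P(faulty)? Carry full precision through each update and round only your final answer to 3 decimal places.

Each posterior becomes the prior for the next update.
After pressure gauge='out-of-range': P(faulty) = 0.45·0.6500 / (0.45·0.6500 + 0.1·0.3500) ≈ 0.8931
After pressure gauge='out-of-range': P(faulty) = 0.45·0.8931 / (0.45·0.8931 + 0.1·0.1069) ≈ 0.9741
After vibration sensor='normal': P(faulty) = 0.15·0.9741 / (0.15·0.9741 + 0.45·0.0259) ≈ 0.9261

0.926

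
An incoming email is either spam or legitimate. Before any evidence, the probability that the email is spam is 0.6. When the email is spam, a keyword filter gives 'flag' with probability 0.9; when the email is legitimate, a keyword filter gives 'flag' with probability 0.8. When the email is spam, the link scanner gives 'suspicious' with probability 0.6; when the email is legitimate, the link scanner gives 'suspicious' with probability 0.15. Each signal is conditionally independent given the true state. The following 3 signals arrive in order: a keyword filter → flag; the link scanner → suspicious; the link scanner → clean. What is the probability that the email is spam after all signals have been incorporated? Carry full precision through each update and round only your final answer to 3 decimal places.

0.761

After a keyword filter='flag': P(spam) = 0.9·0.6000 / (0.9·0.6000 + 0.8·0.4000) ≈ 0.6279
After the link scanner='suspicious': P(spam) = 0.6·0.6279 / (0.6·0.6279 + 0.15·0.3721) ≈ 0.8710
After the link scanner='clean': P(spam) = 0.4·0.8710 / (0.4·0.8710 + 0.85·0.1290) ≈ 0.7606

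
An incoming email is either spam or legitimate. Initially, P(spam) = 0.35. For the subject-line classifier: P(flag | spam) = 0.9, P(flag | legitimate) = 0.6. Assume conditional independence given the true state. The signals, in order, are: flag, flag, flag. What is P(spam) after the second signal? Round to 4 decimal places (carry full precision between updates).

0.5478

After 'flag': P(spam) = 0.9·0.3500 / (0.9·0.3500 + 0.6·0.6500) ≈ 0.4468
After 'flag': P(spam) = 0.9·0.4468 / (0.9·0.4468 + 0.6·0.5532) ≈ 0.5478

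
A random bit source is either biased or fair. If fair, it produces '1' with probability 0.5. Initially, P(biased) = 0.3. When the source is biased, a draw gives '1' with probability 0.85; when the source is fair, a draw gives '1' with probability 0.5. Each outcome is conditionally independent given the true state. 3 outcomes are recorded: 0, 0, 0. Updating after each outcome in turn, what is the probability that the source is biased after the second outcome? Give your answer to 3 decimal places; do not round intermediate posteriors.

0.037

After '0': P(biased) = 0.15·0.3000 / (0.15·0.3000 + 0.5·0.7000) ≈ 0.1139
After '0': P(biased) = 0.15·0.1139 / (0.15·0.1139 + 0.5·0.8861) ≈ 0.0371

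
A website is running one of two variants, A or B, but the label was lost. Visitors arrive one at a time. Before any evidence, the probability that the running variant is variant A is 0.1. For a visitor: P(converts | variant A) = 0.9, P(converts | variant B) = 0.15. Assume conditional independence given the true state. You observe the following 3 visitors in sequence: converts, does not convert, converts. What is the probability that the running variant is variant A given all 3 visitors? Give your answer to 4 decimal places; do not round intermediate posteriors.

0.3200

Apply Bayes' rule sequentially, carrying P(A) forward.
After 'converts': P(A) = 0.9·0.1000 / (0.9·0.1000 + 0.15·0.9000) ≈ 0.4000
After 'does not convert': P(A) = 0.1·0.4000 / (0.1·0.4000 + 0.85·0.6000) ≈ 0.0727
After 'converts': P(A) = 0.9·0.0727 / (0.9·0.0727 + 0.15·0.9273) ≈ 0.3200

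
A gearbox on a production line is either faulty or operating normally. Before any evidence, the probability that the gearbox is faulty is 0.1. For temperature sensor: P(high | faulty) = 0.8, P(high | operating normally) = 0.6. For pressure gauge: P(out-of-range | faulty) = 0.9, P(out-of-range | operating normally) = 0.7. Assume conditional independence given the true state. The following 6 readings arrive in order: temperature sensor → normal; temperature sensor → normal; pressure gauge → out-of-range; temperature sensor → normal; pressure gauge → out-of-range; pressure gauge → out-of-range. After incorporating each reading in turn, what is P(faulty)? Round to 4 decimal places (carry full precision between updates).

0.0287

After temperature sensor='normal': P(faulty) = 0.2·0.1000 / (0.2·0.1000 + 0.4·0.9000) ≈ 0.0526
After temperature sensor='normal': P(faulty) = 0.2·0.0526 / (0.2·0.0526 + 0.4·0.9474) ≈ 0.0270
After pressure gauge='out-of-range': P(faulty) = 0.9·0.0270 / (0.9·0.0270 + 0.7·0.9730) ≈ 0.0345
After temperature sensor='normal': P(faulty) = 0.2·0.0345 / (0.2·0.0345 + 0.4·0.9655) ≈ 0.0175
After pressure gauge='out-of-range': P(faulty) = 0.9·0.0175 / (0.9·0.0175 + 0.7·0.9825) ≈ 0.0224
After pressure gauge='out-of-range': P(faulty) = 0.9·0.0224 / (0.9·0.0224 + 0.7·0.9776) ≈ 0.0287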